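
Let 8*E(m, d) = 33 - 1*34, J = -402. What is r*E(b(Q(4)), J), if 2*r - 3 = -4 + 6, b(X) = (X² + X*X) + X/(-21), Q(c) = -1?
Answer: -5/16 ≈ -0.31250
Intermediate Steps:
b(X) = 2*X² - X/21 (b(X) = (X² + X²) + X*(-1/21) = 2*X² - X/21)
E(m, d) = -⅛ (E(m, d) = (33 - 1*34)/8 = (33 - 34)/8 = (⅛)*(-1) = -⅛)
r = 5/2 (r = 3/2 + (-4 + 6)/2 = 3/2 + (½)*2 = 3/2 + 1 = 5/2 ≈ 2.5000)
r*E(b(Q(4)), J) = (5/2)*(-⅛) = -5/16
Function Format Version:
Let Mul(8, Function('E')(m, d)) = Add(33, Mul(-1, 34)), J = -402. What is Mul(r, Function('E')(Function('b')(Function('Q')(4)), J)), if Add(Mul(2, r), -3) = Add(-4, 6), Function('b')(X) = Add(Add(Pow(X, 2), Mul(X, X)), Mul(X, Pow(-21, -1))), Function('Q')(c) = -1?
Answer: Rational(-5, 16) ≈ -0.31250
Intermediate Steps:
Function('b')(X) = Add(Mul(2, Pow(X, 2)), Mul(Rational(-1, 21), X)) (Function('b')(X) = Add(Add(Pow(X, 2), Pow(X, 2)), Mul(X, Rational(-1, 21))) = Add(Mul(2, Pow(X, 2)), Mul(Rational(-1, 21), X)))
Function('E')(m, d) = Rational(-1, 8) (Function('E')(m, d) = Mul(Rational(1, 8), Add(33, Mul(-1, 34))) = Mul(Rational(1, 8), Add(33, -34)) = Mul(Rational(1, 8), -1) = Rational(-1, 8))
r = Rational(5, 2) (r = Add(Rational(3, 2), Mul(Rational(1, 2), Add(-4, 6))) = Add(Rational(3, 2), Mul(Rational(1, 2), 2)) = Add(Rational(3, 2), 1) = Rational(5, 2) ≈ 2.5000)
Mul(r, Function('E')(Function('b')(Function('Q')(4)), J)) = Mul(Rational(5, 2), Rational(-1, 8)) = Rational(-5, 16)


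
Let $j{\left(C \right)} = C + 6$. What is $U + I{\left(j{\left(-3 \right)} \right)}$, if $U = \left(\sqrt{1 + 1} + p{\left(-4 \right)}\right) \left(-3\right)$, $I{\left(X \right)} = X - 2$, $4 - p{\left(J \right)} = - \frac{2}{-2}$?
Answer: $-8 - 3 \sqrt{2} \approx -12.243$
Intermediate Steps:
$j{\left(C \right)} = 6 + C$
$p{\left(J \right)} = 3$ ($p{\left(J \right)} = 4 - - \frac{2}{-2} = 4 - \left(-2\right) \left(- \frac{1}{2}\right) = 4 - 1 = 3$)
$I{\left(X \right)} = -2 + X$
$U = -9 - 3 \sqrt{2}$ ($U = \left(\sqrt{1 + 1} + 3\right) \left(-3\right) = \left(\sqrt{2} + 3\right) \left(-3\right) = \left(3 + \sqrt{2}\right) \left(-3\right) = -9 - 3 \sqrt{2} \approx -13.243$)
$U + I{\left(j{\left(-3 \right)} \right)} = \left(-9 - 3 \sqrt{2}\right) + \left(-2 + \left(6 - 3\right)\right) = \left(-9 - 3 \sqrt{2}\right) + \left(-2 + 3\right) = \left(-9 - 3 \sqrt{2}\right) + 1 = -8 - 3 \sqrt{2}$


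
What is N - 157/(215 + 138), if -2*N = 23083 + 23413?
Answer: -8206701/353 ≈ -23248.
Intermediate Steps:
N = -23248 (N = -(23083 + 23413)/2 = -½*46496 = -23248)
N - 157/(215 + 138) = -23248 - 157/(215 + 138) = -23248 - 157/353 = -8206701/353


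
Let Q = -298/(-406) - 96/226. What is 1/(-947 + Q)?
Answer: -22939/21716140 ≈ -0.0010563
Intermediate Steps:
Q = 7093/22939 (Q = -298*(-1/406) - 96*1/226 = 149/203 - 48/113 = 7093/22939 ≈ 0.30921)
1/(-947 + Q) = 1/(-947 + 7093/22939) = 1/(-21716140/22939) = -22939/21716140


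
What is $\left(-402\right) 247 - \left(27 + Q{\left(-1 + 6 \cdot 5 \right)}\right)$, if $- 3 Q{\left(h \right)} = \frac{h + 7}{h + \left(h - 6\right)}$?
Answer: $- \frac{1291170}{13} \approx -99321.0$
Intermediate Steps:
$Q{\left(h \right)} = - \frac{7 + h}{3 \left(-6 + 2 h\right)}$ ($Q{\left(h \right)} = - \frac{\left(h + 7\right) \frac{1}{h + \left(h - 6\right)}}{3} = - \frac{\left(7 + h\right) \frac{1}{h + \left(h - 6\right)}}{3} = - \frac{\left(7 + h\right) \frac{1}{h + \left(-6 + h\right)}}{3} = - \frac{\left(7 + h\right) \frac{1}{-6 + 2 h}}{3} = - \frac{\frac{1}{-6 + 2 h} \left(7 + h\right)}{3} = - \frac{7 + h}{3 \left(-6 + 2 h\right)}$)
$\left(-402\right) 247 - \left(27 + Q{\left(-1 + 6 \cdot 5 \right)}\right) = \left(-402\right) 247 - \left(27 + \frac{-7 - \left(-1 + 6 \cdot 5\right)}{6 \left(-3 + \left(-1 + 6 \cdot 5\right)\right)}\right) = -99294 - \left(27 + \frac{-7 - \left(-1 + 30\right)}{6 \left(-3 + \left(-1 + 30\right)\right)}\right) = -99294 - \left(27 + \frac{-7 - 29}{6 \left(-3 + 29\right)}\right) = -99294 - \left(27 + \frac{-7 - 29}{6 \cdot 26}\right) = -99294 - \left(27 + \frac{1}{6} \cdot \frac{1}{26} \left(-36\right)\right) = -99294 - \frac{348}{13} = - \frac{1291170}{13}$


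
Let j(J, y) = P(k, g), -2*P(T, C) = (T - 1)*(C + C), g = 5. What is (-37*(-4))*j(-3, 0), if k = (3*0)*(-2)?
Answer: 740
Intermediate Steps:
k = 0 (k = 0*(-2) = 0)
P(T, C) = -C*(-1 + T) (P(T, C) = -(T - 1)*(C + C)/2 = -(-1 + T)*2*C/2 = -C*(-1 + T))
j(J, y) = 5 (j(J, y) = 5*(1 - 1*0) = 5*(1 + 0) = 5*1 = 5)
(-37*(-4))*j(-3, 0) = -37*(-4)*5 = 148*5 = 740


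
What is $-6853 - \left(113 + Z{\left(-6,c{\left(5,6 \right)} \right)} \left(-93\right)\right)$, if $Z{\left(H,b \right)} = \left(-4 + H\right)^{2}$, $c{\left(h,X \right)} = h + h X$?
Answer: $2334$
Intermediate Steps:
$c{\left(h,X \right)} = h + X h$
$-6853 - \left(113 + Z{\left(-6,c{\left(5,6 \right)} \right)} \left(-93\right)\right) = -6853 - \left(113 + \left(-4 - 6\right)^{2} \left(-93\right)\right) = -6853 - \left(113 + \left(-10\right)^{2} \left(-93\right)\right) = -6853 - \left(113 + 100 \left(-93\right)\right) = -6853 - \left(113 - 9300\right) = -6853 - -9187 = -6853 + 9187 = 2334$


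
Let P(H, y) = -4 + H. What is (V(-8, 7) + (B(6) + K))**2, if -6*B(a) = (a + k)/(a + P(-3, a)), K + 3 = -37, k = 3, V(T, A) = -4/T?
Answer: 1444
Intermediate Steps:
K = -40 (K = -3 - 37 = -40)
B(a) = -(3 + a)/(6*(-7 + a)) (B(a) = -(a + 3)/(6*(a + (-4 - 3))) = -(3 + a)/(6*(a - 7)) = -(3 + a)/(6*(-7 + a)))
(V(-8, 7) + (B(6) + K))**2 = (-4/(-8) + ((-3 - 1*6)/(6*(-7 + 6)) - 40))**2 = (-4*(-1/8) + ((1/6)*(-3 - 6)/(-1) - 40))**2 = (1/2 + ((1/6)*(-1)*(-9) - 40))**2 = (1/2 + (3/2 - 40))**2 = (1/2 - 77/2)**2 = (-38)**2 = 1444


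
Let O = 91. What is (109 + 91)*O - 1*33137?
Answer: -14937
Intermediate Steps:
(109 + 91)*O - 1*33137 = (109 + 91)*91 - 1*33137 = 200*91 - 33137 = 18200 - 33137 = -14937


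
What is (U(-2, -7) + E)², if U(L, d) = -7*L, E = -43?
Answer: 841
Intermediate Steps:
(U(-2, -7) + E)² = (-7*(-2) - 43)² = (14 - 43)² = (-29)² = 841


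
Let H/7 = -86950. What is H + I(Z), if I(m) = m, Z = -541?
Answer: -609191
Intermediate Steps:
H = -608650 (H = 7*(-86950) = -608650)
H + I(Z) = -608650 - 541 = -609191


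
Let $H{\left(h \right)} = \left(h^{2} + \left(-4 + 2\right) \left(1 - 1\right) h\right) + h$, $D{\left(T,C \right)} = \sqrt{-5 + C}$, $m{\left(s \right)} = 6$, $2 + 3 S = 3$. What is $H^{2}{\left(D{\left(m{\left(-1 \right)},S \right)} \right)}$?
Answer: $\frac{154}{9} - \frac{28 i \sqrt{42}}{9} \approx 17.111 - 20.162 i$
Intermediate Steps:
$S = \frac{1}{3}$ ($S = - \frac{2}{3} + \frac{1}{3} \cdot 3 = - \frac{2}{3} + 1 = \frac{1}{3} \approx 0.33333$)
$H{\left(h \right)} = h + h^{2}$ ($H{\left(h \right)} = \left(h^{2} + \left(-2\right) 0 h\right) + h = \left(h^{2} + 0 h\right) + h = \left(h^{2} + 0\right) + h = h^{2} + h = h + h^{2}$)
$H^{2}{\left(D{\left(m{\left(-1 \right)},S \right)} \right)} = \left(\sqrt{-5 + \frac{1}{3}} \left(1 + \sqrt{-5 + \frac{1}{3}}\right)\right)^{2} = \left(\sqrt{- \frac{14}{3}} \left(1 + \sqrt{- \frac{14}{3}}\right)\right)^{2} = \left(\frac{i \sqrt{42}}{3} \left(1 + \frac{i \sqrt{42}}{3}\right)\right)^{2} = \left(\frac{i \sqrt{42} \left(1 + \frac{i \sqrt{42}}{3}\right)}{3}\right)^{2} = - \frac{14 \left(1 + \frac{i \sqrt{42}}{3}\right)^{2}}{3}$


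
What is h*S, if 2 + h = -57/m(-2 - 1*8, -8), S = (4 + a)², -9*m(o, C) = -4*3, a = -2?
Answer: -179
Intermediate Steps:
m(o, C) = 4/3 (m(o, C) = -(-4)*3/9 = -⅑*(-12) = 4/3)
S = 4 (S = (4 - 2)² = 2² = 4)
h = -179/4 (h = -2 - 57/4/3 = -2 - 57*¾ = -2 - 171/4 = -179/4 ≈ -44.750)
h*S = -179/4*4 = -179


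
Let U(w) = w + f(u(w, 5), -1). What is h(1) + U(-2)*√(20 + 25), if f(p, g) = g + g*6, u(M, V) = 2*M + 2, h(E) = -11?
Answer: -11 - 27*√5 ≈ -71.374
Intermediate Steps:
u(M, V) = 2 + 2*M
f(p, g) = 7*g (f(p, g) = g + 6*g = 7*g)
U(w) = -7 + w (U(w) = w + 7*(-1) = w - 7 = -7 + w)
h(1) + U(-2)*√(20 + 25) = -11 + (-7 - 2)*√(20 + 25) = -11 - 27*√5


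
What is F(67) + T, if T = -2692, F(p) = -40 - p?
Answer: -2799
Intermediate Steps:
F(67) + T = (-40 - 1*67) - 2692 = (-40 - 67) - 2692 = -107 - 2692 = -2799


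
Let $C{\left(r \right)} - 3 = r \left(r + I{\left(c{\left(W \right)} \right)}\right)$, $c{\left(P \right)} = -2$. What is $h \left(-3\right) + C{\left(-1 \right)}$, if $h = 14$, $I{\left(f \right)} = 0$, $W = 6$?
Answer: $-38$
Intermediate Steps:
$C{\left(r \right)} = 3 + r^{2}$ ($C{\left(r \right)} = 3 + r \left(r + 0\right) = 3 + r r = 3 + r^{2}$)
$h \left(-3\right) + C{\left(-1 \right)} = 14 \left(-3\right) + \left(3 + \left(-1\right)^{2}\right) = -42 + \left(3 + 1\right) = -42 + 4 = -38$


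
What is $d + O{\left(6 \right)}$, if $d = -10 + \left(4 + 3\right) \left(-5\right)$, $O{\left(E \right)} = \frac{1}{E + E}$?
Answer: $- \frac{539}{12} \approx -44.917$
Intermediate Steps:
$O{\left(E \right)} = \frac{1}{2 E}$
$d = -45$ ($d = -10 + 7 \left(-5\right) = -10 - 35 = -45$)
$d + O{\left(6 \right)} = -45 + \frac{1}{2 \cdot 6} = -45 + \frac{1}{2} \cdot \frac{1}{6} = -45 + \frac{1}{12} = - \frac{539}{12}$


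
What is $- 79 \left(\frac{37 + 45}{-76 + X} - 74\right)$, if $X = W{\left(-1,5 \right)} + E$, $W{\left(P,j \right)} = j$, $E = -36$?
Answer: $\frac{632000}{107} \approx 5906.5$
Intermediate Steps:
$X = -31$ ($X = 5 - 36 = -31$)
$- 79 \left(\frac{37 + 45}{-76 + X} - 74\right) = - 79 \left(\frac{37 + 45}{-76 - 31} - 74\right) = - 79 \left(\frac{82}{-107} - 74\right) = - 79 \left(82 \left(- \frac{1}{107}\right) - 74\right) = - 79 \left(- \frac{82}{107} - 74\right) = \left(-79\right) \left(- \frac{8000}{107}\right) = \frac{632000}{107}$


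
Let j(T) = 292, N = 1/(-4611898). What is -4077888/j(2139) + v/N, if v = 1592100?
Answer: -536010005842872/73 ≈ -7.3426e+12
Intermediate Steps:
N = -1/4611898 ≈ -2.1683e-7
-4077888/j(2139) + v/N = -4077888/292 + 1592100/(-1/4611898) = -4077888*1/292 + 1592100*(-4611898) = -1019472/73 - 7342602805800 = -536010005842872/73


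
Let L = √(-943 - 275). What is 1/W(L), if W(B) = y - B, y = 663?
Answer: 221/146929 + I*√1218/440787 ≈ 0.0015041 + 7.9176e-5*I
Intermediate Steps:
L = I*√1218 (L = √(-1218) = I*√1218 ≈ 34.9*I)
W(B) = 663 - B
1/W(L) = 1/(663 - I*√1218)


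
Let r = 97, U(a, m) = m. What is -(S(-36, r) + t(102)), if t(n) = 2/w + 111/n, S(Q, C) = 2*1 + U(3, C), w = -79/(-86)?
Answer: -274685/2686 ≈ -102.27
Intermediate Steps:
w = 79/86 (w = -79*(-1/86) = 79/86 ≈ 0.91860)
S(Q, C) = 2 + C (S(Q, C) = 2*1 + C = 2 + C)
t(n) = 172/79 + 111/n (t(n) = 2/(79/86) + 111/n = 2*(86/79) + 111/n = 172/79 + 111/n)
-(S(-36, r) + t(102)) = -((2 + 97) + (172/79 + 111/102)) = -(99 + (172/79 + 111*(1/102))) = -(99 + (172/79 + 37/34)) = -(99 + 8771/2686) = -1*274685/2686 = -274685/2686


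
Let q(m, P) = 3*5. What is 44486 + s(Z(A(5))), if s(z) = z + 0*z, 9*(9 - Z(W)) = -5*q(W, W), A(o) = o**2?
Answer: 133510/3 ≈ 44503.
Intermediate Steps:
q(m, P) = 15
Z(W) = 52/3 (Z(W) = 9 - (-5)*15/9 = 9 - 1/9*(-75) = 9 + 25/3 = 52/3)
s(z) = z (s(z) = z + 0 = z)
44486 + s(Z(A(5))) = 44486 + 52/3 = 133510/3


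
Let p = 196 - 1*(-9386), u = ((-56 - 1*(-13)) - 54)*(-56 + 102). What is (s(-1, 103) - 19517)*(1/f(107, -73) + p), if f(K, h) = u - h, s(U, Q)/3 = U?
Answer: -820921349440/4389 ≈ -1.8704e+8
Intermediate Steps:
s(U, Q) = 3*U
u = -4462 (u = ((-56 + 13) - 54)*46 = (-43 - 54)*46 = -97*46 = -4462)
p = 9582 (p = 196 + 9386 = 9582)
f(K, h) = -4462 - h
(s(-1, 103) - 19517)*(1/f(107, -73) + p) = (3*(-1) - 19517)*(1/(-4462 - 1*(-73)) + 9582) = (-3 - 19517)*(1/(-4462 + 73) + 9582) = -19520*(1/(-4389) + 9582) = -19520*(-1/4389 + 9582) = -19520*42055397/4389 = -820921349440/4389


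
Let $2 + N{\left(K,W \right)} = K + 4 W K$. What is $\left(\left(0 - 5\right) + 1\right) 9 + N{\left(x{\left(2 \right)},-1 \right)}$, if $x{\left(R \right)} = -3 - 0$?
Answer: $-29$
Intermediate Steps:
$x{\left(R \right)} = -3$ ($x{\left(R \right)} = -3 + 0 = -3$)
$N{\left(K,W \right)} = -2 + K + 4 K W$ ($N{\left(K,W \right)} = -2 + \left(K + 4 W K\right) = -2 + \left(K + 4 K W\right) = -2 + K + 4 K W$)
$\left(\left(0 - 5\right) + 1\right) 9 + N{\left(x{\left(2 \right)},-1 \right)} = \left(\left(0 - 5\right) + 1\right) 9 - \left(5 - 12\right) = \left(-5 + 1\right) 9 - -7 = \left(-4\right) 9 + 7 = -36 + 7 = -29$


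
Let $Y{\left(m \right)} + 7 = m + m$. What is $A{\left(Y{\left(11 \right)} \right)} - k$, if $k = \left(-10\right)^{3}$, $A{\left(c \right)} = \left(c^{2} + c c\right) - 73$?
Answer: $1377$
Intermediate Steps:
$Y{\left(m \right)} = -7 + 2 m$ ($Y{\left(m \right)} = -7 + \left(m + m\right) = -7 + 2 m$)
$A{\left(c \right)} = -73 + 2 c^{2}$ ($A{\left(c \right)} = \left(c^{2} + c^{2}\right) - 73 = 2 c^{2} - 73 = -73 + 2 c^{2}$)
$k = -1000$
$A{\left(Y{\left(11 \right)} \right)} - k = \left(-73 + 2 \left(-7 + 2 \cdot 11\right)^{2}\right) - -1000 = \left(-73 + 2 \left(-7 + 22\right)^{2}\right) + 1000 = \left(-73 + 2 \cdot 15^{2}\right) + 1000 = \left(-73 + 2 \cdot 225\right) + 1000 = \left(-73 + 450\right) + 1000 = 377 + 1000 = 1377$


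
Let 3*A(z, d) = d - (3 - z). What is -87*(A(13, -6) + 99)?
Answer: -8729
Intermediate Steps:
A(z, d) = -1 + d/3 + z/3 (A(z, d) = (d - (3 - z))/3 = (d + (-3 + z))/3 = (-3 + d + z)/3 = -1 + d/3 + z/3)
-87*(A(13, -6) + 99) = -87*((-1 + (⅓)*(-6) + (⅓)*13) + 99) = -87*((-1 - 2 + 13/3) + 99) = -87*(4/3 + 99) = -87*301/3 = -8729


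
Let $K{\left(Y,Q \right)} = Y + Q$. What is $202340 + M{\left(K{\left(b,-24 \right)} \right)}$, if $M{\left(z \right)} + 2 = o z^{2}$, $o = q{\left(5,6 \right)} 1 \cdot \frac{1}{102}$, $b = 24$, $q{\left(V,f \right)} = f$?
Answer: $202338$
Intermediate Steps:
$o = \frac{1}{17}$ ($o = 6 \cdot 1 \cdot \frac{1}{102} = 6 \cdot \frac{1}{102} = \frac{1}{17} \approx 0.058824$)
$K{\left(Y,Q \right)} = Q + Y$
$M{\left(z \right)} = -2 + \frac{z^{2}}{17}$
$202340 + M{\left(K{\left(b,-24 \right)} \right)} = 202340 - \left(2 - \frac{\left(-24 + 24\right)^{2}}{17}\right) = 202340 - \left(2 - \frac{0^{2}}{17}\right) = 202340 + \left(-2 + \frac{1}{17} \cdot 0\right) = 202340 + \left(-2 + 0\right) = 202340 - 2 = 202338$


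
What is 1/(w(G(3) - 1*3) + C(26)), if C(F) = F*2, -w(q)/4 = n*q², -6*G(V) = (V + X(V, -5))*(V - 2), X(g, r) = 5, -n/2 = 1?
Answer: 9/1820 ≈ 0.0049451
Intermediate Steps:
n = -2 (n = -2*1 = -2)
G(V) = -(-2 + V)*(5 + V)/6 (G(V) = -(V + 5)*(V - 2)/6 = -(5 + V)*(-2 + V)/6 = -(-2 + V)*(5 + V)/6)
w(q) = 8*q² (w(q) = -(-8)*q² = 8*q²)
C(F) = 2*F
1/(w(G(3) - 1*3) + C(26)) = 1/(8*((5/3 - ½*3 - ⅙*3²) - 1*3)² + 2*26) = 1/(8*((5/3 - 3/2 - ⅙*9) - 3)² + 52) = 1/(8*((5/3 - 3/2 - 3/2) - 3)² + 52) = 1/(8*(-4/3 - 3)² + 52) = 1/(8*(-13/3)² + 52) = 1/(8*(169/9) + 52) = 1/(1352/9 + 52) = 1/(1820/9) = 9/1820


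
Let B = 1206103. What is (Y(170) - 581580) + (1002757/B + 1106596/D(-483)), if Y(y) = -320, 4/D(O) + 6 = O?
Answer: -163865085679126/1206103 ≈ -1.3586e+8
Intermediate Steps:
D(O) = 4/(-6 + O)
(Y(170) - 581580) + (1002757/B + 1106596/D(-483)) = (-320 - 581580) + (1002757/1206103 + 1106596/((4/(-6 - 483)))) = -581900 + (1002757*(1/1206103) + 1106596/((4/(-489)))) = -581900 + (1002757/1206103 + 1106596/((4*(-1/489)))) = -581900 + (1002757/1206103 + 1106596/(-4/489)) = -581900 + (1002757/1206103 + 1106596*(-489/4)) = -581900 + (1002757/1206103 - 135281361) = -581900 - 163163254343426/1206103 = -163865085679126/1206103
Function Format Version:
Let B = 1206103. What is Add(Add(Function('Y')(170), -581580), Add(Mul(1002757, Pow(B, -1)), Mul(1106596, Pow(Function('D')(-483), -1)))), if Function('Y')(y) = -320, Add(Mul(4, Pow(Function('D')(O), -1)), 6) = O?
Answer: Rational(-163865085679126, 1206103) ≈ -1.3586e+8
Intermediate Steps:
Function('D')(O) = Mul(4, Pow(Add(-6, O), -1))
Add(Add(Function('Y')(170), -581580), Add(Mul(1002757, Pow(B, -1)), Mul(1106596, Pow(Function('D')(-483), -1)))) = Add(Add(-320, -581580), Add(Mul(1002757, Pow(1206103, -1)), Mul(1106596, Pow(Mul(4, Pow(Add(-6, -483), -1)), -1)))) = Add(-581900, Add(Mul(1002757, Rational(1, 1206103)), Mul(1106596, Pow(Mul(4, Pow(-489, -1)), -1)))) = Add(-581900, Add(Rational(1002757, 1206103), Mul(1106596, Pow(Mul(4, Rational(-1, 489)), -1)))) = Add(-581900, Add(Rational(1002757, 1206103), Mul(1106596, Pow(Rational(-4, 489), -1)))) = Add(-581900, Add(Rational(1002757, 1206103), Mul(1106596, Rational(-489, 4)))) = Add(-581900, Add(Rational(1002757, 1206103), -135281361)) = Add(-581900, Rational(-163163254343426, 1206103)) = Rational(-163865085679126, 1206103)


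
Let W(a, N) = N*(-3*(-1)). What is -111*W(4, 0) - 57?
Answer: -57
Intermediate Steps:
W(a, N) = 3*N (W(a, N) = N*3 = 3*N)
-111*W(4, 0) - 57 = -333*0 - 57 = -111*0 - 57 = 0 - 57 = -57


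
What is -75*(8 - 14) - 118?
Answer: 332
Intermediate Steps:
-75*(8 - 14) - 118 = -75*(-6) - 118 = 450 - 118 = 332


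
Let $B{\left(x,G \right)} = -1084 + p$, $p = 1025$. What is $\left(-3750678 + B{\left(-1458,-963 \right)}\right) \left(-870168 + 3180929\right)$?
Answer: $-8667056780857$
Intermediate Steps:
$B{\left(x,G \right)} = -59$ ($B{\left(x,G \right)} = -1084 + 1025 = -59$)
$\left(-3750678 + B{\left(-1458,-963 \right)}\right) \left(-870168 + 3180929\right) = \left(-3750678 - 59\right) \left(-870168 + 3180929\right) = \left(-3750737\right) 2310761 = -8667056780857$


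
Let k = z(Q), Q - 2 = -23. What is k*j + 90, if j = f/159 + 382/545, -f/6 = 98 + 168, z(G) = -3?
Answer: 3408732/28885 ≈ 118.01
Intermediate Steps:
Q = -21 (Q = 2 - 23 = -21)
k = -3
f = -1596 (f = -6*(98 + 168) = -6*266 = -1596)
j = -269694/28885 (j = -1596/159 + 382/545 = -1596*1/159 + 382*(1/545) = -532/53 + 382/545 = -269694/28885 ≈ -9.3368)
k*j + 90 = -3*(-269694/28885) + 90 = 809082/28885 + 90 = 3408732/28885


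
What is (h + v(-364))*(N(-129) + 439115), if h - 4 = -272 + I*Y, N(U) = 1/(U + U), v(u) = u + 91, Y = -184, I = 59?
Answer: -430395050531/86 ≈ -5.0046e+9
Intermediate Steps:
v(u) = 91 + u
N(U) = 1/(2*U)
h = -11124 (h = 4 + (-272 + 59*(-184)) = 4 + (-272 - 10856) = 4 - 11128 = -11124)
(h + v(-364))*(N(-129) + 439115) = (-11124 + (91 - 364))*((½)/(-129) + 439115) = (-11124 - 273)*((½)*(-1/129) + 439115) = -11397*(-1/258 + 439115) = -11397*113291669/258 = -430395050531/86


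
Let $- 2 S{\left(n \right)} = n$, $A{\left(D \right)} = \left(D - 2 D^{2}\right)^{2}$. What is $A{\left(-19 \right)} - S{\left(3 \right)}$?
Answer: $\frac{1098165}{2} \approx 5.4908 \cdot 10^{5}$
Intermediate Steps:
$S{\left(n \right)} = - \frac{n}{2}$
$A{\left(-19 \right)} - S{\left(3 \right)} = \left(-19\right)^{2} \left(-1 + 2 \left(-19\right)\right)^{2} - \left(- \frac{1}{2}\right) 3 = 361 \left(-1 - 38\right)^{2} - - \frac{3}{2} = 361 \left(-39\right)^{2} + \frac{3}{2} = 361 \cdot 1521 + \frac{3}{2} = 549081 + \frac{3}{2} = \frac{1098165}{2}$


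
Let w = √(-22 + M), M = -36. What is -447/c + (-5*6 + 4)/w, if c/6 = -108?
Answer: 149/216 + 13*I*√58/29 ≈ 0.68981 + 3.414*I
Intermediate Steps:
c = -648 (c = 6*(-108) = -648)
w = I*√58 (w = √(-22 - 36) = √(-58) = I*√58 ≈ 7.6158*I)
-447/c + (-5*6 + 4)/w = -447/(-648) + (-5*6 + 4)/((I*√58)) = -447*(-1/648) + (-30 + 4)*(-I*√58/58) = 149/216 - (-13)*I*√58/29 = 149/216 + 13*I*√58/29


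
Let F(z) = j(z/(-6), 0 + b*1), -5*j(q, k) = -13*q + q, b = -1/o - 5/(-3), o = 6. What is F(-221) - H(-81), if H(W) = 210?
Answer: -608/5 ≈ -121.60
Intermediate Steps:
b = 3/2 (b = -1/6 - 5/(-3) = -1*⅙ - 5*(-⅓) = -⅙ + 5/3 = 3/2 ≈ 1.5000)
j(q, k) = 12*q/5 (j(q, k) = -(-13*q + q)/5 = -(-12)*q/5 = 12*q/5)
F(z) = -2*z/5 (F(z) = 12*(z/(-6))/5 = 12*(z*(-⅙))/5 = 12*(-z/6)/5 = -2*z/5)
F(-221) - H(-81) = -⅖*(-221) - 1*210 = 442/5 - 210 = -608/5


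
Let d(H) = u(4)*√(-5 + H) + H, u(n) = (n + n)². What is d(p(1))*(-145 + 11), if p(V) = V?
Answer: -134 - 17152*I ≈ -134.0 - 17152.0*I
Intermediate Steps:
u(n) = 4*n² (u(n) = (2*n)² = 4*n²)
d(H) = H + 64*√(-5 + H) (d(H) = (4*4²)*√(-5 + H) + H = (4*16)*√(-5 + H) + H = 64*√(-5 + H) + H = H + 64*√(-5 + H))
d(p(1))*(-145 + 11) = (1 + 64*√(-5 + 1))*(-145 + 11) = (1 + 64*√(-4))*(-134) = (1 + 64*(2*I))*(-134) = (1 + 128*I)*(-134) = -134 - 17152*I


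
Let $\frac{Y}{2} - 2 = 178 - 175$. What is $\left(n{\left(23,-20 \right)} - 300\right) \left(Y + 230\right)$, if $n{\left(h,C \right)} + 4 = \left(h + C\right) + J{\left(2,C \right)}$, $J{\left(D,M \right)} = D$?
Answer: $-71760$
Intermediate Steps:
$Y = 10$ ($Y = 4 + 2 \left(178 - 175\right) = 4 + 2 \cdot 3 = 4 + 6 = 10$)
$n{\left(h,C \right)} = -2 + C + h$ ($n{\left(h,C \right)} = -4 + \left(\left(h + C\right) + 2\right) = -4 + \left(\left(C + h\right) + 2\right) = -4 + \left(2 + C + h\right) = -2 + C + h$)
$\left(n{\left(23,-20 \right)} - 300\right) \left(Y + 230\right) = \left(\left(-2 - 20 + 23\right) - 300\right) \left(10 + 230\right) = \left(1 - 300\right) 240 = \left(-299\right) 240 = -71760$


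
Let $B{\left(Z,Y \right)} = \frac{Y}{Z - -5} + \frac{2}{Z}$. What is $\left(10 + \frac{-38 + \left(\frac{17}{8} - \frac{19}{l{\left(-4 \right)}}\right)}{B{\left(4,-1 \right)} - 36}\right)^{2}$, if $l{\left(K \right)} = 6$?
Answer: $\frac{809459401}{6574096} \approx 123.13$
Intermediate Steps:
$B{\left(Z,Y \right)} = \frac{2}{Z} + \frac{Y}{5 + Z}$ ($B{\left(Z,Y \right)} = \frac{Y}{Z + 5} + \frac{2}{Z} = \frac{Y}{5 + Z} + \frac{2}{Z} = \frac{2}{Z} + \frac{Y}{5 + Z}$)
$\left(10 + \frac{-38 + \left(\frac{17}{8} - \frac{19}{l{\left(-4 \right)}}\right)}{B{\left(4,-1 \right)} - 36}\right)^{2} = \left(10 + \frac{-38 + \left(\frac{17}{8} - \frac{19}{6}\right)}{\frac{10 + 2 \cdot 4 - 4}{4 \left(5 + 4\right)} - 36}\right)^{2} = \left(10 + \frac{-38 + \left(17 \cdot \frac{1}{8} - \frac{19}{6}\right)}{\frac{10 + 8 - 4}{4 \cdot 9} - 36}\right)^{2} = \left(10 + \frac{-38 + \left(\frac{17}{8} - \frac{19}{6}\right)}{\frac{1}{4} \cdot \frac{1}{9} \cdot 14 - 36}\right)^{2} = \left(10 + \frac{-38 - \frac{25}{24}}{\frac{7}{18} - 36}\right)^{2} = \left(10 - \frac{937}{24 \left(- \frac{641}{18}\right)}\right)^{2} = \left(10 - - \frac{2811}{2564}\right)^{2} = \left(10 + \frac{2811}{2564}\right)^{2} = \left(\frac{28451}{2564}\right)^{2} = \frac{809459401}{6574096}$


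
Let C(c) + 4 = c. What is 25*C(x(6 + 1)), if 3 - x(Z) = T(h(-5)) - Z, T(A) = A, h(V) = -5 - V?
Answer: 150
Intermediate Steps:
x(Z) = 3 + Z (x(Z) = 3 - ((-5 - 1*(-5)) - Z) = 3 - ((-5 + 5) - Z) = 3 - (0 - Z) = 3 - (-1)*Z = 3 + Z)
C(c) = -4 + c
25*C(x(6 + 1)) = 25*(-4 + (3 + (6 + 1))) = 25*(-4 + (3 + 7)) = 25*(-4 + 10) = 25*6 = 150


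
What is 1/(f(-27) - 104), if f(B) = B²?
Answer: 1/625 ≈ 0.0016000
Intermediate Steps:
1/(f(-27) - 104) = 1/((-27)² - 104) = 1/(729 - 104) = 1/625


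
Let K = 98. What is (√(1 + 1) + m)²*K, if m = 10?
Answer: 9996 + 1960*√2 ≈ 12768.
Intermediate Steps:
(√(1 + 1) + m)²*K = (√(1 + 1) + 10)²*98 = (√2 + 10)²*98 = (10 + √2)²*98 = 98*(10 + √2)²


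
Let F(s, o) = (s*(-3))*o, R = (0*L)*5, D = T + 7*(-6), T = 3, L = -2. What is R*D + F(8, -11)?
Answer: 264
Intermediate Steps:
D = -39 (D = 3 + 7*(-6) = 3 - 42 = -39)
R = 0 (R = (0*(-2))*5 = 0*5 = 0)
F(s, o) = -3*o*s (F(s, o) = (-3*s)*o = -3*o*s)
R*D + F(8, -11) = 0*(-39) - 3*(-11)*8 = 0 + 264 = 264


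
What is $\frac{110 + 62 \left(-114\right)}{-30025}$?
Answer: $\frac{6958}{30025} \approx 0.23174$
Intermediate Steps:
$\frac{110 + 62 \left(-114\right)}{-30025} = \left(110 - 7068\right) \left(- \frac{1}{30025}\right) = \left(-6958\right) \left(- \frac{1}{30025}\right) = \frac{6958}{30025}$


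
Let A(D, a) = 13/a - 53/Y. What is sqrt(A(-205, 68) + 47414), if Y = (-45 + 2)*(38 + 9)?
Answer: sqrt(223871623007633)/68714 ≈ 217.75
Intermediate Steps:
Y = -2021 (Y = -43*47 = -2021)
A(D, a) = 53/2021 + 13/a (A(D, a) = 13/a - 53/(-2021) = 13/a - 53*(-1/2021) = 13/a + 53/2021 = 53/2021 + 13/a)
sqrt(A(-205, 68) + 47414) = sqrt((53/2021 + 13/68) + 47414) = sqrt(29877/137428 + 47414) = sqrt(6516041069/137428) = sqrt(223871623007633)/68714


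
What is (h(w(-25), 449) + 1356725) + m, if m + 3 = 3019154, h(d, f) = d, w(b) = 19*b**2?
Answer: 4387751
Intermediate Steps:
m = 3019151 (m = -3 + 3019154 = 3019151)
(h(w(-25), 449) + 1356725) + m = (19*(-25)**2 + 1356725) + 3019151 = (19*625 + 1356725) + 3019151 = (11875 + 1356725) + 3019151 = 1368600 + 3019151 = 4387751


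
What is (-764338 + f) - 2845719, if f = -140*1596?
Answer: -3833497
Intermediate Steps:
f = -223440
(-764338 + f) - 2845719 = (-764338 - 223440) - 2845719 = -987778 - 2845719 = -3833497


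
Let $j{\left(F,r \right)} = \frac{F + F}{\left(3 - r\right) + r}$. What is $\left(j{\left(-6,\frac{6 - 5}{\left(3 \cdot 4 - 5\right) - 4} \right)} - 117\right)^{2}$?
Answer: $14641$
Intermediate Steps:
$j{\left(F,r \right)} = \frac{2 F}{3}$
$\left(j{\left(-6,\frac{6 - 5}{\left(3 \cdot 4 - 5\right) - 4} \right)} - 117\right)^{2} = \left(\frac{2}{3} \left(-6\right) - 117\right)^{2} = \left(-4 - 117\right)^{2} = \left(-121\right)^{2} = 14641$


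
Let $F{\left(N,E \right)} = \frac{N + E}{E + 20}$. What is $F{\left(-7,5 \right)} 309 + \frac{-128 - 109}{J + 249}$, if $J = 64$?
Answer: $- \frac{199359}{7825} \approx -25.477$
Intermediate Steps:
$F{\left(N,E \right)} = \frac{E + N}{20 + E}$
$F{\left(-7,5 \right)} 309 + \frac{-128 - 109}{J + 249} = \frac{5 - 7}{20 + 5} \cdot 309 + \frac{-128 - 109}{64 + 249} = \frac{1}{25} \left(-2\right) 309 - \frac{237}{313} = \left(- \frac{2}{25}\right) 309 - \frac{237}{313} = - \frac{618}{25} - \frac{237}{313} = - \frac{199359}{7825}$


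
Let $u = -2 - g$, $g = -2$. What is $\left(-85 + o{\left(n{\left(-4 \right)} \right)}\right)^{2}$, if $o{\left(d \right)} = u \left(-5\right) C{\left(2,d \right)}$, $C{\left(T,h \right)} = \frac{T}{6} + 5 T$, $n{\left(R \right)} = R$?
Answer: $7225$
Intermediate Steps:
$C{\left(T,h \right)} = \frac{31 T}{6}$ ($C{\left(T,h \right)} = T \frac{1}{6} + 5 T = \frac{T}{6} + 5 T = \frac{31 T}{6}$)
$u = 0$ ($u = -2 - -2 = -2 + 2 = 0$)
$o{\left(d \right)} = 0$ ($o{\left(d \right)} = 0 \left(-5\right) \frac{31}{6} \cdot 2 = 0 \cdot \frac{31}{3} = 0$)
$\left(-85 + o{\left(n{\left(-4 \right)} \right)}\right)^{2} = \left(-85 + 0\right)^{2} = \left(-85\right)^{2} = 7225$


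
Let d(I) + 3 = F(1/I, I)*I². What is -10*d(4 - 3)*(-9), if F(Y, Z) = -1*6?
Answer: -810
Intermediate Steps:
F(Y, Z) = -6
d(I) = -3 - 6*I²
-10*d(4 - 3)*(-9) = -10*(-3 - 6*(4 - 3)²)*(-9) = -10*(-3 - 6*1²)*(-9) = -10*(-3 - 6*1)*(-9) = -10*(-3 - 6)*(-9) = -10*(-9)*(-9) = 90*(-9) = -810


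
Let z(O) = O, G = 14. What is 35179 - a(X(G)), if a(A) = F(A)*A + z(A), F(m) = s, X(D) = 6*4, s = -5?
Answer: 35275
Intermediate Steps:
X(D) = 24
F(m) = -5
a(A) = -4*A (a(A) = -5*A + A = -4*A)
35179 - a(X(G)) = 35179 - (-4)*24 = 35179 - 1*(-96) = 35179 + 96 = 35275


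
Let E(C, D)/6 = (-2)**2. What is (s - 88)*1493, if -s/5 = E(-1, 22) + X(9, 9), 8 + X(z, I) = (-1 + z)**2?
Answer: -728584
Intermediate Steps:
E(C, D) = 24 (E(C, D) = 6*(-2)**2 = 6*4 = 24)
X(z, I) = -8 + (-1 + z)**2
s = -400 (s = -5*(24 + (-8 + (-1 + 9)**2)) = -5*(24 + (-8 + 8**2)) = -5*(24 + (-8 + 64)) = -5*(24 + 56) = -5*80 = -400)
(s - 88)*1493 = (-400 - 88)*1493 = -488*1493 = -728584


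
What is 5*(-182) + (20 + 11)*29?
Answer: -11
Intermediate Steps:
5*(-182) + (20 + 11)*29 = -910 + 31*29 = -910 + 899 = -11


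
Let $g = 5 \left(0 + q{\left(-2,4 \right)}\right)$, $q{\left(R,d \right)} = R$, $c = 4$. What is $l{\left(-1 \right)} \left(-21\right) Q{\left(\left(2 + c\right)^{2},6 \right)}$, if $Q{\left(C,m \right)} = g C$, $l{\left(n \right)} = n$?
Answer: $-7560$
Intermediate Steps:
$g = -10$ ($g = 5 \left(0 - 2\right) = 5 \left(-2\right) = -10$)
$Q{\left(C,m \right)} = - 10 C$
$l{\left(-1 \right)} \left(-21\right) Q{\left(\left(2 + c\right)^{2},6 \right)} = \left(-1\right) \left(-21\right) \left(- 10 \left(2 + 4\right)^{2}\right) = 21 \left(- 10 \cdot 6^{2}\right) = 21 \left(\left(-10\right) 36\right) = 21 \left(-360\right) = -7560$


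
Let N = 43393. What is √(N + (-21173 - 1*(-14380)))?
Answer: 10*√366 ≈ 191.31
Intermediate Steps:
√(N + (-21173 - 1*(-14380))) = √(43393 + (-21173 - 1*(-14380))) = √(43393 + (-21173 + 14380)) = √(43393 - 6793) = √36600 = 10*√366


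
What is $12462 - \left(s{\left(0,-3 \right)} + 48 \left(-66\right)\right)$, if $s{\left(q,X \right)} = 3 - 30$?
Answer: $15657$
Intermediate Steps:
$s{\left(q,X \right)} = -27$ ($s{\left(q,X \right)} = 3 - 30 = -27$)
$12462 - \left(s{\left(0,-3 \right)} + 48 \left(-66\right)\right) = 12462 - \left(-27 + 48 \left(-66\right)\right) = 12462 - \left(-27 - 3168\right) = 12462 - -3195 = 12462 + 3195 = 15657$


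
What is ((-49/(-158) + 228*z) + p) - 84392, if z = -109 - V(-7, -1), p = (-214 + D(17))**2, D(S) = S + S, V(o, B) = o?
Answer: -11889135/158 ≈ -75248.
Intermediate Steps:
D(S) = 2*S
p = 32400 (p = (-214 + 2*17)**2 = (-214 + 34)**2 = (-180)**2 = 32400)
z = -102 (z = -109 - 1*(-7) = -109 + 7 = -102)
((-49/(-158) + 228*z) + p) - 84392 = ((-49/(-158) + 228*(-102)) + 32400) - 84392 = ((-49*(-1/158) - 23256) + 32400) - 84392 = ((49/158 - 23256) + 32400) - 84392 = (-3674399/158 + 32400) - 84392 = 1444801/158 - 84392 = -11889135/158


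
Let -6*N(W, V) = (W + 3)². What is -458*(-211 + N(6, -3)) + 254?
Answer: 103075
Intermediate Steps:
N(W, V) = -(3 + W)²/6 (N(W, V) = -(W + 3)²/6 = -(3 + W)²/6)
-458*(-211 + N(6, -3)) + 254 = -458*(-211 - (3 + 6)²/6) + 254 = -458*(-211 - ⅙*9²) + 254 = -458*(-211 - ⅙*81) + 254 = -458*(-211 - 27/2) + 254 = -458*(-449/2) + 254 = 102821 + 254 = 103075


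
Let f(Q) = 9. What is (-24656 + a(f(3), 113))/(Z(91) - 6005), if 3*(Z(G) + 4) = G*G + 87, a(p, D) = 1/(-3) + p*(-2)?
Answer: 74023/9659 ≈ 7.6636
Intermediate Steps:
a(p, D) = -⅓ - 2*p
Z(G) = 25 + G²/3 (Z(G) = -4 + (G*G + 87)/3 = -4 + (G² + 87)/3 = -4 + (87 + G²)/3 = -4 + (29 + G²/3) = 25 + G²/3)
(-24656 + a(f(3), 113))/(Z(91) - 6005) = (-24656 + (-⅓ - 2*9))/((25 + (⅓)*91²) - 6005) = (-24656 + (-⅓ - 18))/((25 + (⅓)*8281) - 6005) = (-24656 - 55/3)/((25 + 8281/3) - 6005) = -74023/(3*(8356/3 - 6005)) = -74023/(3*(-9659/3)) = -74023/3*(-3/9659) = 74023/9659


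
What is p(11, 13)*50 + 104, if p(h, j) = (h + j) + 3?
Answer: 1454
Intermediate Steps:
p(h, j) = 3 + h + j
p(11, 13)*50 + 104 = (3 + 11 + 13)*50 + 104 = 27*50 + 104 = 1350 + 104 = 1454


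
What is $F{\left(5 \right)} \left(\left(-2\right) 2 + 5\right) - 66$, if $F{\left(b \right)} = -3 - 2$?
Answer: $-71$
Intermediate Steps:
$F{\left(b \right)} = -5$
$F{\left(5 \right)} \left(\left(-2\right) 2 + 5\right) - 66 = - 5 \left(\left(-2\right) 2 + 5\right) - 66 = - 5 \left(-4 + 5\right) - 66 = \left(-5\right) 1 - 66 = -5 - 66 = -71$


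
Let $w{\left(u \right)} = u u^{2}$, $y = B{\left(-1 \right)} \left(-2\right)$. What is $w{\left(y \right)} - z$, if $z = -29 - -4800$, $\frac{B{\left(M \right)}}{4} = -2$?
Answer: $-675$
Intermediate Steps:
$B{\left(M \right)} = -8$ ($B{\left(M \right)} = 4 \left(-2\right) = -8$)
$y = 16$ ($y = \left(-8\right) \left(-2\right) = 16$)
$w{\left(u \right)} = u^{3}$
$z = 4771$ ($z = -29 + 4800 = 4771$)
$w{\left(y \right)} - z = 16^{3} - 4771 = 4096 - 4771 = -675$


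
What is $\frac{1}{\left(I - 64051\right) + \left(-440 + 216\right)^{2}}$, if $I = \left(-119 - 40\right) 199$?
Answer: $- \frac{1}{45516} \approx -2.197 \cdot 10^{-5}$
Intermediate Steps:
$I = -31641$ ($I = \left(-159\right) 199 = -31641$)
$\frac{1}{\left(I - 64051\right) + \left(-440 + 216\right)^{2}} = \frac{1}{\left(-31641 - 64051\right) + \left(-440 + 216\right)^{2}} = \frac{1}{\left(-31641 - 64051\right) + \left(-224\right)^{2}} = \frac{1}{-95692 + 50176} = \frac{1}{-45516} = - \frac{1}{45516}$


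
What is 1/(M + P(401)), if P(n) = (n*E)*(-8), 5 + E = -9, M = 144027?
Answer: 1/188939 ≈ 5.2927e-6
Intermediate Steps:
E = -14 (E = -5 - 9 = -14)
P(n) = 112*n (P(n) = (n*(-14))*(-8) = -14*n*(-8) = 112*n)
1/(M + P(401)) = 1/(144027 + 112*401) = 1/(144027 + 44912) = 1/188939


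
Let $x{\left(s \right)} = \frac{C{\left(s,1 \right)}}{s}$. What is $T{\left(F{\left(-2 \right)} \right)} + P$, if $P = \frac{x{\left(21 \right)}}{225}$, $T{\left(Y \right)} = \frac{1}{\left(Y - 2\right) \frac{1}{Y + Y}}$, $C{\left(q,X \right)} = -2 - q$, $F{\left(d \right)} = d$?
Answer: $\frac{4702}{4725} \approx 0.99513$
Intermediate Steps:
$T{\left(Y \right)} = \frac{2 Y}{-2 + Y}$ ($T{\left(Y \right)} = \frac{1}{\left(-2 + Y\right) \frac{1}{2 Y}} = \frac{1}{\frac{1}{2} \frac{1}{Y} \left(-2 + Y\right)} = \frac{2 Y}{-2 + Y}$)
$x{\left(s \right)} = \frac{-2 - s}{s}$
$P = - \frac{23}{4725}$ ($P = \frac{\frac{1}{21} \left(-2 - 21\right)}{225} = \frac{-2 - 21}{21} \cdot \frac{1}{225} = \frac{1}{21} \left(-23\right) \frac{1}{225} = \left(- \frac{23}{21}\right) \frac{1}{225} = - \frac{23}{4725} \approx -0.0048677$)
$T{\left(F{\left(-2 \right)} \right)} + P = 2 \left(-2\right) \frac{1}{-2 - 2} - \frac{23}{4725} = 2 \left(-2\right) \frac{1}{-4} - \frac{23}{4725} = 2 \left(-2\right) \left(- \frac{1}{4}\right) - \frac{23}{4725} = 1 - \frac{23}{4725} = \frac{4702}{4725}$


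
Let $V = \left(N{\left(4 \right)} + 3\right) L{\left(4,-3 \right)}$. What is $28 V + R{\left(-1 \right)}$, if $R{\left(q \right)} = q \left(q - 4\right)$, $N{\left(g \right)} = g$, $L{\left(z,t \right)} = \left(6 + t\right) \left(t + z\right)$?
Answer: $593$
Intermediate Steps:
$V = 21$ ($V = \left(4 + 3\right) \left(\left(-3\right)^{2} + 6 \left(-3\right) + 6 \cdot 4 - 12\right) = 7 \left(9 - 18 + 24 - 12\right) = 7 \cdot 3 = 21$)
$R{\left(q \right)} = q \left(-4 + q\right)$
$28 V + R{\left(-1 \right)} = 28 \cdot 21 - \left(-4 - 1\right) = 588 - -5 = 588 + 5 = 593$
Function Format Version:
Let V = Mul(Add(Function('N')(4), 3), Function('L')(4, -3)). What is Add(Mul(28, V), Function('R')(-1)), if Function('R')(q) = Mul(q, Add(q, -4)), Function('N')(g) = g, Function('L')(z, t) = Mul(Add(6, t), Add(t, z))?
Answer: 593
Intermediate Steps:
V = 21 (V = Mul(Add(4, 3), Add(Pow(-3, 2), Mul(6, -3), Mul(6, 4), Mul(-3, 4))) = Mul(7, Add(9, -18, 24, -12)) = Mul(7, 3) = 21)
Function('R')(q) = Mul(q, Add(-4, q))
Add(Mul(28, V), Function('R')(-1)) = Add(Mul(28, 21), Mul(-1, Add(-4, -1))) = Add(588, Mul(-1, -5)) = Add(588, 5) = 593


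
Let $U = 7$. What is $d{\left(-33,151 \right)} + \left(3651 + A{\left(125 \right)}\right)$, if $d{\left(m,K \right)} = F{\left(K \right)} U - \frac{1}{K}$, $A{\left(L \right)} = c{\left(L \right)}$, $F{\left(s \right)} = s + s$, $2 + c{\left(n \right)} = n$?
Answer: $\frac{889087}{151} \approx 5888.0$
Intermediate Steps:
$c{\left(n \right)} = -2 + n$
$F{\left(s \right)} = 2 s$
$A{\left(L \right)} = -2 + L$
$d{\left(m,K \right)} = - \frac{1}{K} + 14 K$ ($d{\left(m,K \right)} = 2 K 7 - \frac{1}{K} = 14 K - \frac{1}{K} = - \frac{1}{K} + 14 K$)
$d{\left(-33,151 \right)} + \left(3651 + A{\left(125 \right)}\right) = \left(- \frac{1}{151} + 14 \cdot 151\right) + \left(3651 + \left(-2 + 125\right)\right) = \left(\left(-1\right) \frac{1}{151} + 2114\right) + \left(3651 + 123\right) = \left(- \frac{1}{151} + 2114\right) + 3774 = \frac{319213}{151} + 3774 = \frac{889087}{151}$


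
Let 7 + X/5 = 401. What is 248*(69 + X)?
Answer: 505672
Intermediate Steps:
X = 1970 (X = -35 + 5*401 = -35 + 2005 = 1970)
248*(69 + X) = 248*(69 + 1970) = 248*2039 = 505672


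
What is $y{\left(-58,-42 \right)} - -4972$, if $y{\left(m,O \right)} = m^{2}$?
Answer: $8336$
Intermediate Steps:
$y{\left(-58,-42 \right)} - -4972 = \left(-58\right)^{2} - -4972 = 3364 + 4972 = 8336$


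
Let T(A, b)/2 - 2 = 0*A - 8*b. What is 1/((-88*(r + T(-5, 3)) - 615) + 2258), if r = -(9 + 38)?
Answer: 1/9651 ≈ 0.00010362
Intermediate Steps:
T(A, b) = 4 - 16*b (T(A, b) = 4 + 2*(0*A - 8*b) = 4 + 2*(0 - 8*b) = 4 + 2*(-8*b) = 4 - 16*b)
r = -47 (r = -1*47 = -47)
1/((-88*(r + T(-5, 3)) - 615) + 2258) = 1/((-88*(-47 + (4 - 16*3)) - 615) + 2258) = 1/((-88*(-47 + (4 - 48)) - 615) + 2258) = 1/((-88*(-47 - 44) - 615) + 2258) = 1/((-88*(-91) - 615) + 2258) = 1/((8008 - 615) + 2258) = 1/(7393 + 2258) = 1/9651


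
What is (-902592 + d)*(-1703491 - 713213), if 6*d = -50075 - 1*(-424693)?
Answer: 2030407560256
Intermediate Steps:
d = 187309/3 (d = (-50075 - 1*(-424693))/6 = (-50075 + 424693)/6 = (⅙)*374618 = 187309/3 ≈ 62436.)
(-902592 + d)*(-1703491 - 713213) = (-902592 + 187309/3)*(-1703491 - 713213) = -2520467/3*(-2416704) = 2030407560256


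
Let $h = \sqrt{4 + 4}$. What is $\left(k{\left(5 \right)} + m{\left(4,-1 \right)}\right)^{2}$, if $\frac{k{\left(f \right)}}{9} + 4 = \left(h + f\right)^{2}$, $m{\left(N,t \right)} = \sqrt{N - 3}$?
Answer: $133444 + 94320 \sqrt{2} \approx 2.6683 \cdot 10^{5}$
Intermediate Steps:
$h = 2 \sqrt{2}$ ($h = \sqrt{8} = 2 \sqrt{2} \approx 2.8284$)
$m{\left(N,t \right)} = \sqrt{-3 + N}$
$k{\left(f \right)} = -36 + 9 \left(f + 2 \sqrt{2}\right)^{2}$ ($k{\left(f \right)} = -36 + 9 \left(2 \sqrt{2} + f\right)^{2} = -36 + 9 \left(f + 2 \sqrt{2}\right)^{2}$)
$\left(k{\left(5 \right)} + m{\left(4,-1 \right)}\right)^{2} = \left(\left(-36 + 9 \left(5 + 2 \sqrt{2}\right)^{2}\right) + \sqrt{-3 + 4}\right)^{2} = \left(\left(-36 + 9 \left(5 + 2 \sqrt{2}\right)^{2}\right) + \sqrt{1}\right)^{2} = \left(\left(-36 + 9 \left(5 + 2 \sqrt{2}\right)^{2}\right) + 1\right)^{2} = \left(-35 + 9 \left(5 + 2 \sqrt{2}\right)^{2}\right)^{2}$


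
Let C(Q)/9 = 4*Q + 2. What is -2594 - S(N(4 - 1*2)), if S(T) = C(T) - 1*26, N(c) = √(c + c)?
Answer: -2658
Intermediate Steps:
N(c) = √2*√c (N(c) = √(2*c) = √2*√c)
C(Q) = 18 + 36*Q (C(Q) = 9*(4*Q + 2) = 9*(2 + 4*Q) = 18 + 36*Q)
S(T) = -8 + 36*T (S(T) = (18 + 36*T) - 1*26 = (18 + 36*T) - 26 = -8 + 36*T)
-2594 - S(N(4 - 1*2)) = -2594 - (-8 + 36*(√2*√(4 - 1*2))) = -2594 - (-8 + 36*(√2*√(4 - 2))) = -2594 - (-8 + 36*(√2*√2)) = -2594 - (-8 + 36*2) = -2594 - (-8 + 72) = -2594 - 1*64 = -2594 - 64 = -2658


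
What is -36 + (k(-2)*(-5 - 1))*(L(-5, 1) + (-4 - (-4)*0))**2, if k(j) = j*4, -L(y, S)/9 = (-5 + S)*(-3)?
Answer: 602076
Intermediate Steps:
L(y, S) = -135 + 27*S (L(y, S) = -9*(-5 + S)*(-3) = -9*(15 - 3*S) = -135 + 27*S)
k(j) = 4*j
-36 + (k(-2)*(-5 - 1))*(L(-5, 1) + (-4 - (-4)*0))**2 = -36 + ((4*(-2))*(-5 - 1))*((-135 + 27*1) + (-4 - (-4)*0))**2 = -36 + (-8*(-6))*((-135 + 27) + (-4 - 1*0))**2 = -36 + 48*(-108 + (-4 + 0))**2 = -36 + 48*(-108 - 4)**2 = -36 + 48*(-112)**2 = -36 + 48*12544 = -36 + 602112 = 602076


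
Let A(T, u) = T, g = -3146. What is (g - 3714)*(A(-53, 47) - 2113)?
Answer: 14858760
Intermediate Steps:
(g - 3714)*(A(-53, 47) - 2113) = (-3146 - 3714)*(-53 - 2113) = -6860*(-2166) = 14858760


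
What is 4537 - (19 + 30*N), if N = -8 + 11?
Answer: 4428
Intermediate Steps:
N = 3
4537 - (19 + 30*N) = 4537 - (19 + 30*3) = 4537 - (19 + 90) = 4537 - 1*109 = 4537 - 109 = 4428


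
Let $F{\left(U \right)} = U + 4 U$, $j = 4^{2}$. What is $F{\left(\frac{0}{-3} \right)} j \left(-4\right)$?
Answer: $0$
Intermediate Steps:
$j = 16$
$F{\left(U \right)} = 5 U$
$F{\left(\frac{0}{-3} \right)} j \left(-4\right) = 5 \frac{0}{-3} \cdot 16 \left(-4\right) = 5 \cdot 0 \left(- \frac{1}{3}\right) 16 \left(-4\right) = 5 \cdot 0 \cdot 16 \left(-4\right) = 0 \cdot 16 \left(-4\right) = 0 \left(-4\right) = 0$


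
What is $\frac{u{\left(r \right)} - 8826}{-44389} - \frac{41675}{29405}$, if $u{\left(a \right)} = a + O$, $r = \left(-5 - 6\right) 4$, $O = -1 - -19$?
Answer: $- \frac{317923703}{261051709} \approx -1.2179$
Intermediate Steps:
$O = 18$ ($O = -1 + 19 = 18$)
$r = -44$ ($r = \left(-11\right) 4 = -44$)
$u{\left(a \right)} = 18 + a$ ($u{\left(a \right)} = a + 18 = 18 + a$)
$\frac{u{\left(r \right)} - 8826}{-44389} - \frac{41675}{29405} = \frac{\left(18 - 44\right) - 8826}{-44389} - \frac{41675}{29405} = \left(-26 - 8826\right) \left(- \frac{1}{44389}\right) - \frac{8335}{5881} = \left(-8852\right) \left(- \frac{1}{44389}\right) - \frac{8335}{5881} = \frac{8852}{44389} - \frac{8335}{5881} = - \frac{317923703}{261051709}$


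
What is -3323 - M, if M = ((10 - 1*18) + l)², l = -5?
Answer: -3492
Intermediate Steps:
M = 169 (M = ((10 - 1*18) - 5)² = ((10 - 18) - 5)² = (-8 - 5)² = (-13)² = 169)
-3323 - M = -3323 - 1*169 = -3323 - 169 = -3492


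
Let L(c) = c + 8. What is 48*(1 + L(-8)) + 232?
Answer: 280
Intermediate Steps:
L(c) = 8 + c
48*(1 + L(-8)) + 232 = 48*(1 + (8 - 8)) + 232 = 48*(1 + 0) + 232 = 48*1 + 232 = 48 + 232 = 280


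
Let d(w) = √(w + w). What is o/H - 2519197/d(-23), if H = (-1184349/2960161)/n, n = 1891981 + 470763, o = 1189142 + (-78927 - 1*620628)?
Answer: -3424221730083103208/1184349 + 2519197*I*√46/46 ≈ -2.8912e+12 + 3.7144e+5*I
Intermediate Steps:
o = 489587 (o = 1189142 + (-78927 - 620628) = 1189142 - 699555 = 489587)
n = 2362744
d(w) = √2*√w (d(w) = √(2*w) = √2*√w)
H = -1184349/6994102641784 (H = -1184349/2960161/2362744 = -1184349*1/2960161*(1/2362744) = -1184349/2960161*1/2362744 = -1184349/6994102641784 ≈ -1.6934e-7)
o/H - 2519197/d(-23) = 489587/(-1184349/6994102641784) - 2519197*(-I*√46/46) = 489587*(-6994102641784/1184349) - 2519197*(-I*√46/46) = -3424221730083103208/1184349 - 2519197*(-I*√46/46) = -3424221730083103208/1184349 - (-2519197)*I*√46/46 = -3424221730083103208/1184349 + 2519197*I*√46/46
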